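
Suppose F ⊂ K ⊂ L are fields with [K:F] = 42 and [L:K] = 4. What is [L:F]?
[L:F] = 168

The tower law says that for any tower of field extensions F ⊂ K ⊂ L with finite degrees, [L:F] = [L:K] · [K:F]. Here this gives [L:F] = 4 · 42 = 168.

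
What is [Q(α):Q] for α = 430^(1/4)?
[Q(α):Q] = 4

α is a root of x^4 - 430. By Eisenstein's criterion at the prime p = 2 (which divides the constant term 430 but p^2 = 4 does not, since 430 is squarefree), x^4 - 430 is irreducible over Q. Hence [Q(α):Q] = 4.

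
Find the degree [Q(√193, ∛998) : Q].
[Q(√193, ∛998) : Q] = 6

Let L = Q(√193, ∛998). Since Q(√193) ⊂ L and [Q(√193):Q] = 2, the tower law gives 2 | [L:Q]. Likewise Q(∛998) ⊂ L with [Q(∛998):Q] = 3 (because 998 is not a perfect cube), so 3 | [L:Q]. As gcd(2,3) = 1, [L:Q] is divisible by 6. Conversely L is generated over Q by √193 and ∛998, so [L:Q] ≤ 2·3 = 6. Therefore [Q(√193, ∛998) : Q] = 6.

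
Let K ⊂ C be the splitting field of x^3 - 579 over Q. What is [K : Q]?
[K : Q] = 6

The roots of x^3 - 579 are ∛579, ω∛579, ω^2∛579 where ω = e^(2πi/3) is a primitive cube root of unity, so K = Q(∛579, ω). Now [Q(∛579):Q] = 3 (since 579 is not a perfect cube, x^3 - 579 is irreducible) and [Q(ω):Q] = 2. Both 2 and 3 divide [K:Q], and [K:Q] ≤ 3·2 = 6, so [K:Q] = 6. (Equivalently: Q(∛579) ⊂ R but ω ∉ R, so [K : Q(∛579)] = 2.)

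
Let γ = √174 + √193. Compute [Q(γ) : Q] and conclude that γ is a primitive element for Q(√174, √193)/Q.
[Q(γ) : Q] = 4 (equivalently, Q(γ) = Q(√174, √193))

Obviously Q(γ) ⊆ Q(√174, √193), and [Q(√174, √193):Q] = 4 (since 174, 193 are distinct squarefree integers > 1 with 33582 not a perfect square). To show equality we compute the minimal polynomial of γ. From γ = √174 + √193: γ^2 = 174 + 2√(33582) + 193 = 367 + 2√(33582), so γ^2 - 367 = 2√(33582); squaring, (γ^2 - 367)^2 = 4·33582, i.e. γ^4 - 734γ^2 + 134689 - 134328 = 0, i.e. γ^4 - 734γ^2 + 361 = 0. So γ is a root of x^4 - 734x^2 + 361. This polynomial is irreducible over Q: it has no rational root (each ±√174 ± √193 is irrational), and any factorization into two quadratics over Q would force √(33582) ∈ Q (pairing opposite roots) or √174, √193 ∈ Q (other pairings), all impossible. Hence [Q(γ):Q] = 4 = [Q(√174, √193):Q], so Q(γ) = Q(√174, √193).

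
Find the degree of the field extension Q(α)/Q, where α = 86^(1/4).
[Q(α):Q] = 4

α is a root of x^4 - 86. By Eisenstein's criterion at the prime p = 2 (which divides the constant term 86 but p^2 = 4 does not, since 86 is squarefree), x^4 - 86 is irreducible over Q. Hence [Q(α):Q] = 4.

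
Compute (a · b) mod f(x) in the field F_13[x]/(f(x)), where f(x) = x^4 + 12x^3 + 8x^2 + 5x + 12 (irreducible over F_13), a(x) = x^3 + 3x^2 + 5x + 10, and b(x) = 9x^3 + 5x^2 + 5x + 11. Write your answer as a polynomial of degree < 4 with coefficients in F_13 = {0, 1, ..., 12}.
a · b ≡ 10x^3 + 4x^2 + 2x + 1 (mod f(x))

Multiply in F_13[x]: a(x)·b(x) = (x^3 + 3x^2 + 5x + 10)·(9x^3 + 5x^2 + 5x + 11) = 9x^6 + 6x^5 + 11x^3 + 4x^2 + x + 6. This has degree ≥ 4, so divide by f(x) over F_13: 9x^6 + 6x^5 + 11x^3 + 4x^2 + x + 6 = (9x^2 + 2x + 8)·(x^4 + 12x^3 + 8x^2 + 5x + 12) + (10x^3 + 4x^2 + 2x + 1). Hence a·b ≡ 10x^3 + 4x^2 + 2x + 1 (mod f). (F_13[x]/(f) is a field with 13^4 = 28561 elements since f is irreducible of degree 4.)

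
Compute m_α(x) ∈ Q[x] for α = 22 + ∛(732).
m_α(x) = x^3 - 66x^2 + 1452x - 11380

Set β = α - 22 = ∛(732), so β^3 = 732. Then (α - 22)^3 - 732 = 0, i.e. α is a root of g(x) = (x - 22)^3 - 732 = x^3 - 66x^2 + 1452x - 11380. Since g(x) = h(x - 22) where h(x) = x^3 - 732, and h is irreducible over Q (because 732 is not a perfect cube, so h has no rational root, and a monic cubic with no rational root is irreducible), g is also irreducible (irreducibility is preserved under the substitution x → x - 22). Hence m_α(x) = x^3 - 66x^2 + 1452x - 11380.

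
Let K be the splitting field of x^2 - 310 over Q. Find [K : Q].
[K : Q] = 2

f(x) = x^2 - 310 factors as (x - √310)(x + √310). The splitting field is K = Q(√310). Since 310 is squarefree and > 1, it is not a perfect square, so x^2 - 310 is irreducible over Q and [Q(√310) : Q] = 2. Hence [K : Q] = 2.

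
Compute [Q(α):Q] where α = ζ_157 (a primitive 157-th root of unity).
[Q(α):Q] = 156

The minimal polynomial of ζ_157 over Q is the 157-th cyclotomic polynomial Φ_157(x), which is irreducible over Q and has degree φ(157) = 156. Hence [Q(α):Q] = φ(157) = 156.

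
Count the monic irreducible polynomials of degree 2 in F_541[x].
There are 146070 monic irreducible polynomials of degree 2 over F_541

Each element of F_{541^2} that lies in no proper subfield is a root of exactly one monic irreducible of degree 2 over F_541, and each such polynomial has 2 distinct roots in F_{541^2}. By Möbius inversion the count is N_541(2) = (1/2) Σ_{d|2} μ(2/d) · 541^d = (1/2)(μ(2)·541^1 + μ(1)·541^2) = 292140/2 = 146070.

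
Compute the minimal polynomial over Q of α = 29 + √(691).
m_α(x) = x^2 - 58x + 150

From α - 29 = √(691), squaring gives (α - 29)^2 = 691, i.e. α^2 - 58α + 841 = 691, so α^2 - 58α + 150 = 0. The discriminant of x^2 - 58x + 150 is (-58)^2 - 4·(150) = 3364 - 600 = 2764, and 4·(691) is not a perfect square in Q since 691 is squarefree and ≠ 1. Hence x^2 - 58x + 150 is irreducible over Q and is the minimal polynomial of α.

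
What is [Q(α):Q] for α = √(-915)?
[Q(α):Q] = 2

[Q(α):Q] equals the degree of the minimal polynomial of α. Here α^2 = -915 and x^2 + 915 is irreducible (d = -915 is squarefree, ≠ 1, hence not a square), so deg(m_α) = 2. Thus [Q(α):Q] = 2.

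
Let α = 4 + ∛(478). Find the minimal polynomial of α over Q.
m_α(x) = x^3 - 12x^2 + 48x - 542

Set β = α - 4 = ∛(478), so β^3 = 478. Then (α - 4)^3 - 478 = 0, i.e. α is a root of g(x) = (x - 4)^3 - 478 = x^3 - 12x^2 + 48x - 542. Since g(x) = h(x - 4) where h(x) = x^3 - 478, and h is irreducible over Q (because 478 is not a perfect cube, so h has no rational root, and a monic cubic with no rational root is irreducible), g is also irreducible (irreducibility is preserved under the substitution x → x - 4). Hence m_α(x) = x^3 - 12x^2 + 48x - 542.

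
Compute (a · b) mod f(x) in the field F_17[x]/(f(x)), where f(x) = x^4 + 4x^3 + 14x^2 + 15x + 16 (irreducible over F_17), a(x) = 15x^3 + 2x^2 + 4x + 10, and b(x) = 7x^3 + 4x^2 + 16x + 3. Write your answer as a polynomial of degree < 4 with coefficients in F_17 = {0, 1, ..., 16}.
a · b ≡ 3x^3 + 8x^2 + 2x + 16 (mod f(x))

Multiply in F_17[x]: a(x)·b(x) = (15x^3 + 2x^2 + 4x + 10)·(7x^3 + 4x^2 + 16x + 3) = 3x^6 + 6x^5 + 4x^4 + 10x^3 + 8x^2 + 2x + 13. This has degree ≥ 4, so divide by f(x) over F_17: 3x^6 + 6x^5 + 4x^4 + 10x^3 + 8x^2 + 2x + 13 = (3x^2 + 11x + 3)·(x^4 + 4x^3 + 14x^2 + 15x + 16) + (3x^3 + 8x^2 + 2x + 16). Hence a·b ≡ 3x^3 + 8x^2 + 2x + 16 (mod f). (F_17[x]/(f) is a field with 17^4 = 83521 elements since f is irreducible of degree 4.)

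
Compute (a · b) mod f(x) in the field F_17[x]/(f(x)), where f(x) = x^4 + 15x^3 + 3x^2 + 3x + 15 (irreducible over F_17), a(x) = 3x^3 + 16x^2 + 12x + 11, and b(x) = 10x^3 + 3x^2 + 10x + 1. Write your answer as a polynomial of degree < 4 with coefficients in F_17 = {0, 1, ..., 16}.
a · b ≡ x^3 + 3x^2 + 4x + 4 (mod f(x))

Multiply in F_17[x]: a(x)·b(x) = (3x^3 + 16x^2 + 12x + 11)·(10x^3 + 3x^2 + 10x + 1) = 13x^6 + 16x^5 + 11x^4 + 3x^3 + 16x^2 + 3x + 11. This has degree ≥ 4, so divide by f(x) over F_17: 13x^6 + 16x^5 + 11x^4 + 3x^3 + 16x^2 + 3x + 11 = (13x^2 + 8x + 5)·(x^4 + 15x^3 + 3x^2 + 3x + 15) + (x^3 + 3x^2 + 4x + 4). Hence a·b ≡ x^3 + 3x^2 + 4x + 4 (mod f). (F_17[x]/(f) is a field with 17^4 = 83521 elements since f is irreducible of degree 4.)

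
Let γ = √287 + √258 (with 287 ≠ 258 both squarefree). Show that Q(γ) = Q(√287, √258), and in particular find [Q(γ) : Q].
[Q(γ) : Q] = 4 (equivalently, Q(γ) = Q(√287, √258))

Obviously Q(γ) ⊆ Q(√287, √258), and [Q(√287, √258):Q] = 4 (since 287, 258 are distinct squarefree integers > 1 with 74046 not a perfect square). To show equality we compute the minimal polynomial of γ. From γ = √287 + √258: γ^2 = 287 + 2√(74046) + 258 = 545 + 2√(74046), so γ^2 - 545 = 2√(74046); squaring, (γ^2 - 545)^2 = 4·74046, i.e. γ^4 - 1090γ^2 + 297025 - 296184 = 0, i.e. γ^4 - 1090γ^2 + 841 = 0. So γ is a root of x^4 - 1090x^2 + 841. This polynomial is irreducible over Q: it has no rational root (each ±√287 ± √258 is irrational), and any factorization into two quadratics over Q would force √(74046) ∈ Q (pairing opposite roots) or √287, √258 ∈ Q (other pairings), all impossible. Hence [Q(γ):Q] = 4 = [Q(√287, √258):Q], so Q(γ) = Q(√287, √258).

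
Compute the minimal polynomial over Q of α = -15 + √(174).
m_α(x) = x^2 + 30x + 51

From α + 15 = √(174), squaring gives (α + 15)^2 = 174, i.e. α^2 + 30α + 225 = 174, so α^2 + 30α + 51 = 0. The discriminant of x^2 + 30x + 51 is (30)^2 - 4·(51) = 900 - 204 = 696, and 4·(174) is not a perfect square in Q since 174 is squarefree and ≠ 1. Hence x^2 + 30x + 51 is irreducible over Q and is the minimal polynomial of α.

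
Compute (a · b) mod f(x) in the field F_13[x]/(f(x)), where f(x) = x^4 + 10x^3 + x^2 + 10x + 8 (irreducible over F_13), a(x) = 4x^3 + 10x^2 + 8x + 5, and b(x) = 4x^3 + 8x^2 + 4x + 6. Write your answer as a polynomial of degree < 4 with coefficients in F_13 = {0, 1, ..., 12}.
a · b ≡ 10x^3 + 9x^2 + 4x + 11 (mod f(x))

Multiply in F_13[x]: a(x)·b(x) = (4x^3 + 10x^2 + 8x + 5)·(4x^3 + 8x^2 + 4x + 6) = 3x^6 + 7x^5 + 11x^4 + 5x^3 + 2x^2 + 3x + 4. This has degree ≥ 4, so divide by f(x) over F_13: 3x^6 + 7x^5 + 11x^4 + 5x^3 + 2x^2 + 3x + 4 = (3x^2 + 3x + 4)·(x^4 + 10x^3 + x^2 + 10x + 8) + (10x^3 + 9x^2 + 4x + 11). Hence a·b ≡ 10x^3 + 9x^2 + 4x + 11 (mod f). (F_13[x]/(f) is a field with 13^4 = 28561 elements since f is irreducible of degree 4.)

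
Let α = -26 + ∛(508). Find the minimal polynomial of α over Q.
m_α(x) = x^3 + 78x^2 + 2028x + 17068

Set β = α + 26 = ∛(508), so β^3 = 508. Then (α + 26)^3 - 508 = 0, i.e. α is a root of g(x) = (x + 26)^3 - 508 = x^3 + 78x^2 + 2028x + 17068. Since g(x) = h(x + 26) where h(x) = x^3 - 508, and h is irreducible over Q (because 508 is not a perfect cube, so h has no rational root, and a monic cubic with no rational root is irreducible), g is also irreducible (irreducibility is preserved under the substitution x → x + 26). Hence m_α(x) = x^3 + 78x^2 + 2028x + 17068.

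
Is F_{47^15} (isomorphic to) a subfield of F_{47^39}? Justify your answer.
No: F_{47^15} is not a subfield of F_{47^39}

F_{p^m} embeds in F_{p^n} iff m | n. Here 15 ∤ 39 (since 39 = 2·15 + 9 with remainder 9 ≠ 0), so F_{47^15} is not a subfield of F_{47^39}. Equivalently: if it were, the tower law would give 15 = [F_{47^15}:F_47] dividing [F_{47^39}:F_47] = 39, contradiction.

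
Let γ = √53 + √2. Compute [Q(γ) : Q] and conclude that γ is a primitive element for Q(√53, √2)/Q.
[Q(γ) : Q] = 4 (equivalently, Q(γ) = Q(√53, √2))

Obviously Q(γ) ⊆ Q(√53, √2), and [Q(√53, √2):Q] = 4 (since 53, 2 are distinct squarefree integers > 1 with 106 not a perfect square). To show equality we compute the minimal polynomial of γ. From γ = √53 + √2: γ^2 = 53 + 2√(106) + 2 = 55 + 2√(106), so γ^2 - 55 = 2√(106); squaring, (γ^2 - 55)^2 = 4·106, i.e. γ^4 - 110γ^2 + 3025 - 424 = 0, i.e. γ^4 - 110γ^2 + 2601 = 0. So γ is a root of x^4 - 110x^2 + 2601. This polynomial is irreducible over Q: it has no rational root (each ±√53 ± √2 is irrational), and any factorization into two quadratics over Q would force √(106) ∈ Q (pairing opposite roots) or √53, √2 ∈ Q (other pairings), all impossible. Hence [Q(γ):Q] = 4 = [Q(√53, √2):Q], so Q(γ) = Q(√53, √2).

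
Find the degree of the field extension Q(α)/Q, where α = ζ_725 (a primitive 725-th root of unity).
[Q(α):Q] = 560

The minimal polynomial of ζ_725 over Q is the 725-th cyclotomic polynomial Φ_725(x), which is irreducible over Q and has degree φ(725) = 560. Hence [Q(α):Q] = φ(725) = 560.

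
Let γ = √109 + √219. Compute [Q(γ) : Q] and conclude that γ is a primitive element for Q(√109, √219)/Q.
[Q(γ) : Q] = 4 (equivalently, Q(γ) = Q(√109, √219))

Obviously Q(γ) ⊆ Q(√109, √219), and [Q(√109, √219):Q] = 4 (since 109, 219 are distinct squarefree integers > 1 with 23871 not a perfect square). To show equality we compute the minimal polynomial of γ. From γ = √109 + √219: γ^2 = 109 + 2√(23871) + 219 = 328 + 2√(23871), so γ^2 - 328 = 2√(23871); squaring, (γ^2 - 328)^2 = 4·23871, i.e. γ^4 - 656γ^2 + 107584 - 95484 = 0, i.e. γ^4 - 656γ^2 + 12100 = 0. So γ is a root of x^4 - 656x^2 + 12100. This polynomial is irreducible over Q: it has no rational root (each ±√109 ± √219 is irrational), and any factorization into two quadratics over Q would force √(23871) ∈ Q (pairing opposite roots) or √109, √219 ∈ Q (other pairings), all impossible. Hence [Q(γ):Q] = 4 = [Q(√109, √219):Q], so Q(γ) = Q(√109, √219).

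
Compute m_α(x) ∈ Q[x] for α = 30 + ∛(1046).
m_α(x) = x^3 - 90x^2 + 2700x - 28046

Set β = α - 30 = ∛(1046), so β^3 = 1046. Then (α - 30)^3 - 1046 = 0, i.e. α is a root of g(x) = (x - 30)^3 - 1046 = x^3 - 90x^2 + 2700x - 28046. Since g(x) = h(x - 30) where h(x) = x^3 - 1046, and h is irreducible over Q (because 1046 is not a perfect cube, so h has no rational root, and a monic cubic with no rational root is irreducible), g is also irreducible (irreducibility is preserved under the substitution x → x - 30). Hence m_α(x) = x^3 - 90x^2 + 2700x - 28046.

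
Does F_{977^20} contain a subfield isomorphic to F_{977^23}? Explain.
No: F_{977^23} is not a subfield of F_{977^20}

F_{p^m} embeds in F_{p^n} iff m | n. Here 23 ∤ 20 (since 20 = 0·23 + 20 with remainder 20 ≠ 0), so F_{977^23} is not a subfield of F_{977^20}. Equivalently: if it were, the tower law would give 23 = [F_{977^23}:F_977] dividing [F_{977^20}:F_977] = 20, contradiction.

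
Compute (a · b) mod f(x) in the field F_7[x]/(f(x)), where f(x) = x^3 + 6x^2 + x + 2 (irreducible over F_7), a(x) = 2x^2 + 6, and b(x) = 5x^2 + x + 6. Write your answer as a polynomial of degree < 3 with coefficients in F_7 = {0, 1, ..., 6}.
a · b ≡ 2x^2 + 2x + 5 (mod f(x))

Multiply in F_7[x]: a(x)·b(x) = (2x^2 + 6)·(5x^2 + x + 6) = 3x^4 + 2x^3 + 6x + 1. This has degree ≥ 3, so divide by f(x) over F_7: 3x^4 + 2x^3 + 6x + 1 = (3x + 5)·(x^3 + 6x^2 + x + 2) + (2x^2 + 2x + 5). Hence a·b ≡ 2x^2 + 2x + 5 (mod f). (F_7[x]/(f) is a field with 7^3 = 343 elements since f is irreducible of degree 3.)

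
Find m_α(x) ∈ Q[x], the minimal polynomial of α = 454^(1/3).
m_α(x) = x^3 - 454

α satisfies α^3 = 454, so x^3 - 454 annihilates α. By the rational root test, a rational root p/q (in lowest terms) of x^3 - 454 would satisfy p^3 = 454 q^3, forcing q = 1 and p^3 = 454; but 454 is not a perfect cube, contradiction. A monic cubic over Q with no rational root is irreducible (any nontrivial factorization would include a linear factor). Hence x^3 - 454 is the minimal polynomial of α, and in particular [Q(α):Q] = 3.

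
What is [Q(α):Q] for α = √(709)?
[Q(α):Q] = 2

[Q(α):Q] equals the degree of the minimal polynomial of α. Here α^2 = 709 and x^2 - 709 is irreducible (d = 709 is squarefree, ≠ 1, hence not a square), so deg(m_α) = 2. Thus [Q(α):Q] = 2.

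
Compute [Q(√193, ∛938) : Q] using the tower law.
[Q(√193, ∛938) : Q] = 6

Let L = Q(√193, ∛938). Since Q(√193) ⊂ L and [Q(√193):Q] = 2, the tower law gives 2 | [L:Q]. Likewise Q(∛938) ⊂ L with [Q(∛938):Q] = 3 (because 938 is not a perfect cube), so 3 | [L:Q]. As gcd(2,3) = 1, [L:Q] is divisible by 6. Conversely L is generated over Q by √193 and ∛938, so [L:Q] ≤ 2·3 = 6. Therefore [Q(√193, ∛938) : Q] = 6.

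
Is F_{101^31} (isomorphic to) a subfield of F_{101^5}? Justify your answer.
No: F_{101^31} is not a subfield of F_{101^5}

F_{p^m} embeds in F_{p^n} iff m | n. Here 31 ∤ 5 (since 5 = 0·31 + 5 with remainder 5 ≠ 0), so F_{101^31} is not a subfield of F_{101^5}. Equivalently: if it were, the tower law would give 31 = [F_{101^31}:F_101] dividing [F_{101^5}:F_101] = 5, contradiction.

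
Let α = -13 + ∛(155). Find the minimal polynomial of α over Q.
m_α(x) = x^3 + 39x^2 + 507x + 2042

Set β = α + 13 = ∛(155), so β^3 = 155. Then (α + 13)^3 - 155 = 0, i.e. α is a root of g(x) = (x + 13)^3 - 155 = x^3 + 39x^2 + 507x + 2042. Since g(x) = h(x + 13) where h(x) = x^3 - 155, and h is irreducible over Q (because 155 is not a perfect cube, so h has no rational root, and a monic cubic with no rational root is irreducible), g is also irreducible (irreducibility is preserved under the substitution x → x + 13). Hence m_α(x) = x^3 + 39x^2 + 507x + 2042.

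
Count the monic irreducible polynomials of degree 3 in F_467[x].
There are 33949032 monic irreducible polynomials of degree 3 over F_467

Each element of F_{467^3} that lies in no proper subfield is a root of exactly one monic irreducible of degree 3 over F_467, and each such polynomial has 3 distinct roots in F_{467^3}. By Möbius inversion the count is N_467(3) = (1/3) Σ_{d|3} μ(3/d) · 467^d = (1/3)(μ(3)·467^1 + μ(1)·467^3) = 101847096/3 = 33949032.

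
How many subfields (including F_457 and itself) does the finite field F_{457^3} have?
F_{457^3} has 2 subfields

The subfields of F_{p^n} are exactly the fields F_{p^d} for d | n (each is the fixed field of the unique index-d subgroup of Gal(F_{p^n}/F_p) ≅ Z/nZ). The divisors of n = 3 are {1, 3}, giving 2 subfields: F_{457^1}, F_{457^3}.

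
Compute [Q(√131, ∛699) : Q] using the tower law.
[Q(√131, ∛699) : Q] = 6

Let L = Q(√131, ∛699). Since Q(√131) ⊂ L and [Q(√131):Q] = 2, the tower law gives 2 | [L:Q]. Likewise Q(∛699) ⊂ L with [Q(∛699):Q] = 3 (because 699 is not a perfect cube), so 3 | [L:Q]. As gcd(2,3) = 1, [L:Q] is divisible by 6. Conversely L is generated over Q by √131 and ∛699, so [L:Q] ≤ 2·3 = 6. Therefore [Q(√131, ∛699) : Q] = 6.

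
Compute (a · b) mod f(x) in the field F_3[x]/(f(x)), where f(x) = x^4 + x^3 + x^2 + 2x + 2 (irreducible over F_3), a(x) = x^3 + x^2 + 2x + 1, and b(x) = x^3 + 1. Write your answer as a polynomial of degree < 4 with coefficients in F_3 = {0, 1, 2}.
a · b ≡ 2x^3 + x^2 + 2 (mod f(x))

Multiply in F_3[x]: a(x)·b(x) = (x^3 + x^2 + 2x + 1)·(x^3 + 1) = x^6 + x^5 + 2x^4 + 2x^3 + x^2 + 2x + 1. This has degree ≥ 4, so divide by f(x) over F_3: x^6 + x^5 + 2x^4 + 2x^3 + x^2 + 2x + 1 = (x^2 + 1)·(x^4 + x^3 + x^2 + 2x + 2) + (2x^3 + x^2 + 2). Hence a·b ≡ 2x^3 + x^2 + 2 (mod f). (F_3[x]/(f) is a field with 3^4 = 81 elements since f is irreducible of degree 4.)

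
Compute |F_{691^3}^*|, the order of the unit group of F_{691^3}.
|F_{691^3}^*| = 329939370

F_{691^3} has 691^3 = 329939371 elements; its multiplicative group consists of all nonzero elements, so |F_{691^3}^*| = 329939371 - 1 = 329939370. (It is cyclic since any finite subgroup of the multiplicative group of a field is cyclic.)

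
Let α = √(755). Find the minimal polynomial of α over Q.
m_α(x) = x^2 - 755

α satisfies α^2 - 755 = 0, so x^2 - 755 annihilates α. Since d = 755 is squarefree and ≠ 1, it is not a perfect square in Q, so x^2 - 755 has no rational root and is therefore irreducible over Q (a degree-2 polynomial over a field is irreducible iff it has no root). Hence m_α(x) = x^2 - 755.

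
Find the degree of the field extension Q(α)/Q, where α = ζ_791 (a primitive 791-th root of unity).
[Q(α):Q] = 672

The minimal polynomial of ζ_791 over Q is the 791-th cyclotomic polynomial Φ_791(x), which is irreducible over Q and has degree φ(791) = 672. Hence [Q(α):Q] = φ(791) = 672.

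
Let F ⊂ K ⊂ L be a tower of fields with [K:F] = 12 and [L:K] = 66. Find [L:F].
[L:F] = 792

The tower law says that for any tower of field extensions F ⊂ K ⊂ L with finite degrees, [L:F] = [L:K] · [K:F]. Here this gives [L:F] = 66 · 12 = 792.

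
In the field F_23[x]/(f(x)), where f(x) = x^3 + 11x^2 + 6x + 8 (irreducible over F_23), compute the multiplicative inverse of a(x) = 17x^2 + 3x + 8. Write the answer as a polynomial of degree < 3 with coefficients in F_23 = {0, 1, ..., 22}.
a(x)^(-1) ≡ 4x^2 + 2x + 14 (mod f(x))

Since f is irreducible over F_23, F_23[x]/(f) is a field and a(x) ≠ 0 has an inverse. Apply the extended Euclidean algorithm to f(x) and a(x) in F_23[x]: f(x) = (19x)·a(x) + (15x + 8);  a(x) = (18x + 9)·(15x + 8) + (5). The last nonzero remainder is the constant 5 = gcd(f, a) in F_23. Back-substituting through the division chain expresses 5 = s(x)·a(x) + t(x)·f(x) with s(x) ≡ 20x^2 + 10x + 1 (mod f), so (20x^2 + 10x + 1)·a(x) ≡ 5 (mod f). Multiplying by 5^(-1) ≡ 14 in F_23 gives a(x)^(-1) ≡ 14·(20x^2 + 10x + 1) ≡ 4x^2 + 2x + 14 (mod f). Check: (17x^2 + 3x + 8)·(4x^2 + 2x + 14) = 22x^4 + 12x + 20 ≡ 1 (mod x^3 + 11x^2 + 6x + 8).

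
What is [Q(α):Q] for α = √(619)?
[Q(α):Q] = 2

[Q(α):Q] equals the degree of the minimal polynomial of α. Here α^2 = 619 and x^2 - 619 is irreducible (d = 619 is squarefree, ≠ 1, hence not a square), so deg(m_α) = 2. Thus [Q(α):Q] = 2.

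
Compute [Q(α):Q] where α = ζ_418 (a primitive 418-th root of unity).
[Q(α):Q] = 180

The minimal polynomial of ζ_418 over Q is the 418-th cyclotomic polynomial Φ_418(x), which is irreducible over Q and has degree φ(418) = 180. Hence [Q(α):Q] = φ(418) = 180.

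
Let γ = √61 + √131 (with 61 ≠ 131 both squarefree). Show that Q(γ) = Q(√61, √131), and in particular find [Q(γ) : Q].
[Q(γ) : Q] = 4 (equivalently, Q(γ) = Q(√61, √131))

Obviously Q(γ) ⊆ Q(√61, √131), and [Q(√61, √131):Q] = 4 (since 61, 131 are distinct squarefree integers > 1 with 7991 not a perfect square). To show equality we compute the minimal polynomial of γ. From γ = √61 + √131: γ^2 = 61 + 2√(7991) + 131 = 192 + 2√(7991), so γ^2 - 192 = 2√(7991); squaring, (γ^2 - 192)^2 = 4·7991, i.e. γ^4 - 384γ^2 + 36864 - 31964 = 0, i.e. γ^4 - 384γ^2 + 4900 = 0. So γ is a root of x^4 - 384x^2 + 4900. This polynomial is irreducible over Q: it has no rational root (each ±√61 ± √131 is irrational), and any factorization into two quadratics over Q would force √(7991) ∈ Q (pairing opposite roots) or √61, √131 ∈ Q (other pairings), all impossible. Hence [Q(γ):Q] = 4 = [Q(√61, √131):Q], so Q(γ) = Q(√61, √131).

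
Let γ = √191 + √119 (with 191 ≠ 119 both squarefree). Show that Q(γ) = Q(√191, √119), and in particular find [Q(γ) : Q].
[Q(γ) : Q] = 4 (equivalently, Q(γ) = Q(√191, √119))

Obviously Q(γ) ⊆ Q(√191, √119), and [Q(√191, √119):Q] = 4 (since 191, 119 are distinct squarefree integers > 1 with 22729 not a perfect square). To show equality we compute the minimal polynomial of γ. From γ = √191 + √119: γ^2 = 191 + 2√(22729) + 119 = 310 + 2√(22729), so γ^2 - 310 = 2√(22729); squaring, (γ^2 - 310)^2 = 4·22729, i.e. γ^4 - 620γ^2 + 96100 - 90916 = 0, i.e. γ^4 - 620γ^2 + 5184 = 0. So γ is a root of x^4 - 620x^2 + 5184. This polynomial is irreducible over Q: it has no rational root (each ±√191 ± √119 is irrational), and any factorization into two quadratics over Q would force √(22729) ∈ Q (pairing opposite roots) or √191, √119 ∈ Q (other pairings), all impossible. Hence [Q(γ):Q] = 4 = [Q(√191, √119):Q], so Q(γ) = Q(√191, √119).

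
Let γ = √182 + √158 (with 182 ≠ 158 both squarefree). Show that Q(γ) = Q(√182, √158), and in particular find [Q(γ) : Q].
[Q(γ) : Q] = 4 (equivalently, Q(γ) = Q(√182, √158))

Obviously Q(γ) ⊆ Q(√182, √158), and [Q(√182, √158):Q] = 4 (since 182, 158 are distinct squarefree integers > 1 with 28756 not a perfect square). To show equality we compute the minimal polynomial of γ. From γ = √182 + √158: γ^2 = 182 + 2√(28756) + 158 = 340 + 2√(28756), so γ^2 - 340 = 2√(28756); squaring, (γ^2 - 340)^2 = 4·28756, i.e. γ^4 - 680γ^2 + 115600 - 115024 = 0, i.e. γ^4 - 680γ^2 + 576 = 0. So γ is a root of x^4 - 680x^2 + 576. This polynomial is irreducible over Q: it has no rational root (each ±√182 ± √158 is irrational), and any factorization into two quadratics over Q would force √(28756) ∈ Q (pairing opposite roots) or √182, √158 ∈ Q (other pairings), all impossible. Hence [Q(γ):Q] = 4 = [Q(√182, √158):Q], so Q(γ) = Q(√182, √158).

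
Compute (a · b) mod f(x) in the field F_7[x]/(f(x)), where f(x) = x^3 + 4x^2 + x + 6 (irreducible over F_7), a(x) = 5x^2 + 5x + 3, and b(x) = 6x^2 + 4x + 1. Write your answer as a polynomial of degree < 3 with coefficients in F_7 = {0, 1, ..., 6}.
a · b ≡ 6x^2 + 5x + 3 (mod f(x))

Multiply in F_7[x]: a(x)·b(x) = (5x^2 + 5x + 3)·(6x^2 + 4x + 1) = 2x^4 + x^3 + x^2 + 3x + 3. This has degree ≥ 3, so divide by f(x) over F_7: 2x^4 + x^3 + x^2 + 3x + 3 = (2x)·(x^3 + 4x^2 + x + 6) + (6x^2 + 5x + 3). Hence a·b ≡ 6x^2 + 5x + 3 (mod f). (F_7[x]/(f) is a field with 7^3 = 343 elements since f is irreducible of degree 3.)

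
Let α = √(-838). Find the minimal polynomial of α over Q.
m_α(x) = x^2 + 838

α satisfies α^2 + 838 = 0, so x^2 + 838 annihilates α. Since d = -838 is squarefree and ≠ 1, it is not a perfect square in Q, so x^2 + 838 has no rational root and is therefore irreducible over Q (a degree-2 polynomial over a field is irreducible iff it has no root). Hence m_α(x) = x^2 + 838.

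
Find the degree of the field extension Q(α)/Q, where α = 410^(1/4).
[Q(α):Q] = 4

α is a root of x^4 - 410. By Eisenstein's criterion at the prime p = 2 (which divides the constant term 410 but p^2 = 4 does not, since 410 is squarefree), x^4 - 410 is irreducible over Q. Hence [Q(α):Q] = 4.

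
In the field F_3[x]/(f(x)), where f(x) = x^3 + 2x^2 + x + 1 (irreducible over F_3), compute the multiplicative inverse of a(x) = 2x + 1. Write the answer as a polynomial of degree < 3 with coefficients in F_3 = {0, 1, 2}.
a(x)^(-1) ≡ 2x^2 + 2 (mod f(x))

Since f is irreducible over F_3, F_3[x]/(f) is a field and a(x) ≠ 0 has an inverse. Apply the extended Euclidean algorithm to f(x) and a(x) in F_3[x]: f(x) = (2x^2 + 2)·a(x) + (2). The last nonzero remainder is the constant 2 = gcd(f, a) in F_3. Back-substituting through the division chain expresses 2 = s(x)·a(x) + t(x)·f(x) with s(x) ≡ x^2 + 1 (mod f), so (x^2 + 1)·a(x) ≡ 2 (mod f). Multiplying by 2^(-1) ≡ 2 in F_3 gives a(x)^(-1) ≡ 2·(x^2 + 1) ≡ 2x^2 + 2 (mod f). Check: (2x + 1)·(2x^2 + 2) = x^3 + 2x^2 + x + 2 ≡ 1 (mod x^3 + 2x^2 + x + 1).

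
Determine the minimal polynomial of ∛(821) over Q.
m_α(x) = x^3 - 821

α satisfies α^3 = 821, so x^3 - 821 annihilates α. By the rational root test, a rational root p/q (in lowest terms) of x^3 - 821 would satisfy p^3 = 821 q^3, forcing q = 1 and p^3 = 821; but 821 is not a perfect cube, contradiction. A monic cubic over Q with no rational root is irreducible (any nontrivial factorization would include a linear factor). Hence x^3 - 821 is the minimal polynomial of α, and in particular [Q(α):Q] = 3.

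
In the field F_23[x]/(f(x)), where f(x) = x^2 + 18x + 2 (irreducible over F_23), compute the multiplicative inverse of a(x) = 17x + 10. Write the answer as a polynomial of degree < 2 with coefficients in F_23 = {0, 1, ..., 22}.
a(x)^(-1) ≡ 19x + 21 (mod f(x))

Since f is irreducible over F_23, F_23[x]/(f) is a field and a(x) ≠ 0 has an inverse. Apply the extended Euclidean algorithm to f(x) and a(x) in F_23[x]: f(x) = (19x + 21)·a(x) + (22). The last nonzero remainder is the constant 22 = gcd(f, a) in F_23. Back-substituting through the division chain expresses 22 = s(x)·a(x) + t(x)·f(x) with s(x) ≡ 4x + 2 (mod f), so (4x + 2)·a(x) ≡ 22 (mod f). Multiplying by 22^(-1) ≡ 22 in F_23 gives a(x)^(-1) ≡ 22·(4x + 2) ≡ 19x + 21 (mod f). Check: (17x + 10)·(19x + 21) = x^2 + 18x + 3 ≡ 1 (mod x^2 + 18x + 2).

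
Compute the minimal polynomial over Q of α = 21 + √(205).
m_α(x) = x^2 - 42x + 236

From α - 21 = √(205), squaring gives (α - 21)^2 = 205, i.e. α^2 - 42α + 441 = 205, so α^2 - 42α + 236 = 0. The discriminant of x^2 - 42x + 236 is (-42)^2 - 4·(236) = 1764 - 944 = 820, and 4·(205) is not a perfect square in Q since 205 is squarefree and ≠ 1. Hence x^2 - 42x + 236 is irreducible over Q and is the minimal polynomial of α.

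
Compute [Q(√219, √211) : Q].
[Q(√219, √211) : Q] = 4

[Q(√219):Q] = 2 (min poly x^2 - 219, irreducible since 219 is squarefree > 1). For the top step, suppose √211 ∈ Q(√219), say √211 = c + d√219 with c, d ∈ Q. Squaring: 211 = c^2 + 219d^2 + 2cd√219. Since √219 ∉ Q this forces 2cd = 0. If d = 0 then √211 = c ∈ Q, contradicting 211 squarefree > 1. If c = 0 then 211 = 219d^2, so 219·211 = (219d)^2 is a perfect square in Q — but 219·211 = 46209 is not a perfect square (since 219 and 211 are distinct squarefree integers). Contradiction. Hence √211 ∉ Q(√219), so x^2 - 211 stays irreducible over Q(√219) and [Q(√219, √211) : Q(√219)] = 2. By the tower law, [Q(√219, √211) : Q] = 2 · 2 = 4.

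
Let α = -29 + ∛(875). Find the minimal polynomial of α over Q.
m_α(x) = x^3 + 87x^2 + 2523x + 23514

Set β = α + 29 = ∛(875), so β^3 = 875. Then (α + 29)^3 - 875 = 0, i.e. α is a root of g(x) = (x + 29)^3 - 875 = x^3 + 87x^2 + 2523x + 23514. Since g(x) = h(x + 29) where h(x) = x^3 - 875, and h is irreducible over Q (because 875 is not a perfect cube, so h has no rational root, and a monic cubic with no rational root is irreducible), g is also irreducible (irreducibility is preserved under the substitution x → x + 29). Hence m_α(x) = x^3 + 87x^2 + 2523x + 23514.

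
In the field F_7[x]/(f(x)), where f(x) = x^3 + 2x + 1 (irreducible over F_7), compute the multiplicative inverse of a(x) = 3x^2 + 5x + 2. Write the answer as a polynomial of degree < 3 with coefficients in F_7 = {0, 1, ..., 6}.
a(x)^(-1) ≡ 5x^2 + 5x + 3 (mod f(x))

Since f is irreducible over F_7, F_7[x]/(f) is a field and a(x) ≠ 0 has an inverse. Apply the extended Euclidean algorithm to f(x) and a(x) in F_7[x]: f(x) = (5x + 1)·a(x) + (x + 6);  a(x) = (3x + 1)·(x + 6) + (3). The last nonzero remainder is the constant 3 = gcd(f, a) in F_7. Back-substituting through the division chain expresses 3 = s(x)·a(x) + t(x)·f(x) with s(x) ≡ x^2 + x + 2 (mod f), so (x^2 + x + 2)·a(x) ≡ 3 (mod f). Multiplying by 3^(-1) ≡ 5 in F_7 gives a(x)^(-1) ≡ 5·(x^2 + x + 2) ≡ 5x^2 + 5x + 3 (mod f). Check: (3x^2 + 5x + 2)·(5x^2 + 5x + 3) = x^4 + 5x^3 + 2x^2 + 4x + 6 ≡ 1 (mod x^3 + 2x + 1).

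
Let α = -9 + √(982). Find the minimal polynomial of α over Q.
m_α(x) = x^2 + 18x - 901

From α + 9 = √(982), squaring gives (α + 9)^2 = 982, i.e. α^2 + 18α + 81 = 982, so α^2 + 18α - 901 = 0. The discriminant of x^2 + 18x - 901 is (18)^2 - 4·(-901) = 324 + 3604 = 3928, and 4·(982) is not a perfect square in Q since 982 is squarefree and ≠ 1. Hence x^2 + 18x - 901 is irreducible over Q and is the minimal polynomial of α.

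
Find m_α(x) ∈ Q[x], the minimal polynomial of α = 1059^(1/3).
m_α(x) = x^3 - 1059

α satisfies α^3 = 1059, so x^3 - 1059 annihilates α. By the rational root test, a rational root p/q (in lowest terms) of x^3 - 1059 would satisfy p^3 = 1059 q^3, forcing q = 1 and p^3 = 1059; but 1059 is not a perfect cube, contradiction. A monic cubic over Q with no rational root is irreducible (any nontrivial factorization would include a linear factor). Hence x^3 - 1059 is the minimal polynomial of α, and in particular [Q(α):Q] = 3.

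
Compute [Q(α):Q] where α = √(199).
[Q(α):Q] = 2

[Q(α):Q] equals the degree of the minimal polynomial of α. Here α^2 = 199 and x^2 - 199 is irreducible (d = 199 is squarefree, ≠ 1, hence not a square), so deg(m_α) = 2. Thus [Q(α):Q] = 2.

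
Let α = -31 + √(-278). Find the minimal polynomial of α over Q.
m_α(x) = x^2 + 62x + 1239

From α + 31 = √(-278), squaring gives (α + 31)^2 = -278, i.e. α^2 + 62α + 961 = -278, so α^2 + 62α + 1239 = 0. The discriminant of x^2 + 62x + 1239 is (62)^2 - 4·(1239) = 3844 - 4956 = -1112, and 4·(-278) is not a perfect square in Q since -278 is squarefree and ≠ 1. Hence x^2 + 62x + 1239 is irreducible over Q and is the minimal polynomial of α.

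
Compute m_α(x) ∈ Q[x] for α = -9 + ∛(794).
m_α(x) = x^3 + 27x^2 + 243x - 65

Set β = α + 9 = ∛(794), so β^3 = 794. Then (α + 9)^3 - 794 = 0, i.e. α is a root of g(x) = (x + 9)^3 - 794 = x^3 + 27x^2 + 243x - 65. Since g(x) = h(x + 9) where h(x) = x^3 - 794, and h is irreducible over Q (because 794 is not a perfect cube, so h has no rational root, and a monic cubic with no rational root is irreducible), g is also irreducible (irreducibility is preserved under the substitution x → x + 9). Hence m_α(x) = x^3 + 27x^2 + 243x - 65.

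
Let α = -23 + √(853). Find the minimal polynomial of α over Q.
m_α(x) = x^2 + 46x - 324

From α + 23 = √(853), squaring gives (α + 23)^2 = 853, i.e. α^2 + 46α + 529 = 853, so α^2 + 46α - 324 = 0. The discriminant of x^2 + 46x - 324 is (46)^2 - 4·(-324) = 2116 + 1296 = 3412, and 4·(853) is not a perfect square in Q since 853 is squarefree and ≠ 1. Hence x^2 + 46x - 324 is irreducible over Q and is the minimal polynomial of α.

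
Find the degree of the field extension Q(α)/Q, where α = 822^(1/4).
[Q(α):Q] = 4

α is a root of x^4 - 822. By Eisenstein's criterion at the prime p = 2 (which divides the constant term 822 but p^2 = 4 does not, since 822 is squarefree), x^4 - 822 is irreducible over Q. Hence [Q(α):Q] = 4.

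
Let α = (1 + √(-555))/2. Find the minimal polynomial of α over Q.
m_α(x) = x^2 - x + 139

From 2α - 1 = √(-555), squaring gives (2α - 1)^2 = -555, i.e. 4α^2 - 4α + 1 = -555, so α^2 - α + (1 + 555)/4 = 0. Since -555 ≡ 1 (mod 4), (1 + 555)/4 = 139 ∈ Z. The polynomial x^2 - x + 139 has discriminant 1 - 4·(139) = -555, which is not a perfect square in Q (d = -555 is squarefree and ≠ 1), so x^2 - x + 139 is irreducible over Q. It is the minimal polynomial of α.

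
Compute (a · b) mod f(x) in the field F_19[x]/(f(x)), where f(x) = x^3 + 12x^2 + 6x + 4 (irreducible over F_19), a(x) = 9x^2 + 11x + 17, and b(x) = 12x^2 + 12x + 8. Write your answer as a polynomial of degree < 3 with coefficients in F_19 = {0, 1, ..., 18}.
a · b ≡ 6x^2 + 2x + 9 (mod f(x))

Multiply in F_19[x]: a(x)·b(x) = (9x^2 + 11x + 17)·(12x^2 + 12x + 8) = 13x^4 + 12x^3 + 9x^2 + 7x + 3. This has degree ≥ 3, so divide by f(x) over F_19: 13x^4 + 12x^3 + 9x^2 + 7x + 3 = (13x + 8)·(x^3 + 12x^2 + 6x + 4) + (6x^2 + 2x + 9). Hence a·b ≡ 6x^2 + 2x + 9 (mod f). (F_19[x]/(f) is a field with 19^3 = 6859 elements since f is irreducible of degree 3.)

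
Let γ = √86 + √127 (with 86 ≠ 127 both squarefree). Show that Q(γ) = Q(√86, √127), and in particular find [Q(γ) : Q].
[Q(γ) : Q] = 4 (equivalently, Q(γ) = Q(√86, √127))

Obviously Q(γ) ⊆ Q(√86, √127), and [Q(√86, √127):Q] = 4 (since 86, 127 are distinct squarefree integers > 1 with 10922 not a perfect square). To show equality we compute the minimal polynomial of γ. From γ = √86 + √127: γ^2 = 86 + 2√(10922) + 127 = 213 + 2√(10922), so γ^2 - 213 = 2√(10922); squaring, (γ^2 - 213)^2 = 4·10922, i.e. γ^4 - 426γ^2 + 45369 - 43688 = 0, i.e. γ^4 - 426γ^2 + 1681 = 0. So γ is a root of x^4 - 426x^2 + 1681. This polynomial is irreducible over Q: it has no rational root (each ±√86 ± √127 is irrational), and any factorization into two quadratics over Q would force √(10922) ∈ Q (pairing opposite roots) or √86, √127 ∈ Q (other pairings), all impossible. Hence [Q(γ):Q] = 4 = [Q(√86, √127):Q], so Q(γ) = Q(√86, √127).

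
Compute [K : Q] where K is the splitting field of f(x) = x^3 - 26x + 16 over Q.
[K : Q] = 6

By the rational root test, any rational root of the monic integer polynomial f(x) = x^3 - 26x + 16 must be an integer dividing the constant term 16, i.e. one of ±{1, 2, 4, 8, 16}. Evaluating: f(1) = -9, f(-1) = 41, f(2) = -28, f(-2) = 60, f(4) = -24, f(-4) = 56, f(8) = 320, f(-8) = -288, f(16) = 3696, f(-16) = -3664; none is 0, so f has no rational root and is therefore irreducible over Q (a cubic with no linear factor over a field is irreducible). For an irreducible cubic, the Galois group is A_3 or S_3 according as the discriminant disc(f) = -4a^3 - 27b^2 = -4·(-26)^3 - 27·(16)^2 = 63392 is or is not a square in Q. Here disc(f) = 63392 is not a perfect square in Q, so the Galois group of f over Q is not contained in A_3 and must be all of S_3. The splitting field has degree |S_3| = 6 over Q, so [K : Q] = 6.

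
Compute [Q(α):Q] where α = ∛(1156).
[Q(α):Q] = 3

The minimal polynomial of α is x^3 - 1156, irreducible over Q since 1156 is not a perfect cube (so x^3 - 1156 has no rational root). Hence [Q(α):Q] = deg(m_α) = 3.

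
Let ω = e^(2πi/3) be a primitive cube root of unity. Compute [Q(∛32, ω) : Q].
[Q(∛32, ω) : Q] = 6

[Q(∛32):Q] = 3 (min poly x^3 - 32, irreducible since 32 is not a perfect cube). [Q(ω):Q] = 2 (min poly x^2 + x + 1). Since Q(∛32) ⊂ R and ω ∉ R, we have ω ∉ Q(∛32), so x^2 + x + 1 remains irreducible over Q(∛32) and [Q(∛32, ω) : Q(∛32)] = 2. By the tower law, [Q(∛32, ω) : Q] = 3 · 2 = 6. (In fact Q(∛32, ω) is the splitting field of x^3 - 32 over Q.)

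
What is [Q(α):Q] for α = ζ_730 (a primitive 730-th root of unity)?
[Q(α):Q] = 288

The minimal polynomial of ζ_730 over Q is the 730-th cyclotomic polynomial Φ_730(x), which is irreducible over Q and has degree φ(730) = 288. Hence [Q(α):Q] = φ(730) = 288.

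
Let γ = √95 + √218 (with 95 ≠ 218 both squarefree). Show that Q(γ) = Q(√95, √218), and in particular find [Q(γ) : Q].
[Q(γ) : Q] = 4 (equivalently, Q(γ) = Q(√95, √218))

Obviously Q(γ) ⊆ Q(√95, √218), and [Q(√95, √218):Q] = 4 (since 95, 218 are distinct squarefree integers > 1 with 20710 not a perfect square). To show equality we compute the minimal polynomial of γ. From γ = √95 + √218: γ^2 = 95 + 2√(20710) + 218 = 313 + 2√(20710), so γ^2 - 313 = 2√(20710); squaring, (γ^2 - 313)^2 = 4·20710, i.e. γ^4 - 626γ^2 + 97969 - 82840 = 0, i.e. γ^4 - 626γ^2 + 15129 = 0. So γ is a root of x^4 - 626x^2 + 15129. This polynomial is irreducible over Q: it has no rational root (each ±√95 ± √218 is irrational), and any factorization into two quadratics over Q would force √(20710) ∈ Q (pairing opposite roots) or √95, √218 ∈ Q (other pairings), all impossible. Hence [Q(γ):Q] = 4 = [Q(√95, √218):Q], so Q(γ) = Q(√95, √218).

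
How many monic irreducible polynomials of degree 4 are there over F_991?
There are 241120527120 monic irreducible polynomials of degree 4 over F_991

Each element of F_{991^4} that lies in no proper subfield is a root of exactly one monic irreducible of degree 4 over F_991, and each such polynomial has 4 distinct roots in F_{991^4}. By Möbius inversion the count is N_991(4) = (1/4) Σ_{d|4} μ(4/d) · 991^d = (1/4)(μ(4)·991^1 + μ(2)·991^2 + μ(1)·991^4) = 964482108480/4 = 241120527120.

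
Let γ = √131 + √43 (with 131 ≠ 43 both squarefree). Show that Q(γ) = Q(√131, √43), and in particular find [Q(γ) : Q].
[Q(γ) : Q] = 4 (equivalently, Q(γ) = Q(√131, √43))

Obviously Q(γ) ⊆ Q(√131, √43), and [Q(√131, √43):Q] = 4 (since 131, 43 are distinct squarefree integers > 1 with 5633 not a perfect square). To show equality we compute the minimal polynomial of γ. From γ = √131 + √43: γ^2 = 131 + 2√(5633) + 43 = 174 + 2√(5633), so γ^2 - 174 = 2√(5633); squaring, (γ^2 - 174)^2 = 4·5633, i.e. γ^4 - 348γ^2 + 30276 - 22532 = 0, i.e. γ^4 - 348γ^2 + 7744 = 0. So γ is a root of x^4 - 348x^2 + 7744. This polynomial is irreducible over Q: it has no rational root (each ±√131 ± √43 is irrational), and any factorization into two quadratics over Q would force √(5633) ∈ Q (pairing opposite roots) or √131, √43 ∈ Q (other pairings), all impossible. Hence [Q(γ):Q] = 4 = [Q(√131, √43):Q], so Q(γ) = Q(√131, √43).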